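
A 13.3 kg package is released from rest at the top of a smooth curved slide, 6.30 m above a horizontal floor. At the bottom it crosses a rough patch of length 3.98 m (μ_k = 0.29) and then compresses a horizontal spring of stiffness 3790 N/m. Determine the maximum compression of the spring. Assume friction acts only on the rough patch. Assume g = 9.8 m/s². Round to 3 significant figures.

Initial energy: E₁ = mgh = (13.3)(9.8)(6.30) = 821.14 J
Friction removes W_f = μ_k mg d = (0.29)(13.3)(9.8)(3.98) = 150.4 J
Energy reaching the spring: E = 821.14 − 150.4 = 670.70 J
At max compression ½kx² = E ⇒ x = √(2E/k) = √(2 × 670.70/3790) = 0.5949 m

x = 0.595 m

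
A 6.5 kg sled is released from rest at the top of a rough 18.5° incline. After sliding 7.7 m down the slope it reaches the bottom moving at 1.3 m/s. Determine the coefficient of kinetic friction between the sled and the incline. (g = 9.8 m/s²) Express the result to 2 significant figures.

μ_k = 0.32

The energy dissipated by friction is the PE lost minus the KE gained:
mgL sinθ = 155.63 J; ½mv² = 5.4925 J
W_f = 155.63 − 5.4925 = 150.1 J
μ_k = W_f/(mg cosθ · L) = 150.1/(60.41 × 7.7) = 0.3228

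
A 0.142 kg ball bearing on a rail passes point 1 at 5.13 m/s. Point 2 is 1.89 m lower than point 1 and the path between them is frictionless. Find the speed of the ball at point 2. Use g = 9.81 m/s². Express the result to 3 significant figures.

v = 7.96 m/s

By conservation of mechanical energy, ½mv₀² + mgh = ½mv²
v² = v₀² + 2gh = (5.13)² + 2(9.81)(1.89) = 63.399
v = √63.399 = 7.962 m/s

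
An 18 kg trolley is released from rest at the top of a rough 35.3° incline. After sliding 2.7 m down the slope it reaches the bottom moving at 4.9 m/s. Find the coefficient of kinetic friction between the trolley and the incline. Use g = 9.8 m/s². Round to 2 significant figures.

The energy dissipated by friction is the PE lost minus the KE gained:
mgL sinθ = 275.22 J; ½mv² = 216.09 J
W_f = 275.22 − 216.09 = 59.13 J
μ_k = W_f/(mg cosθ · L) = 59.13/(144.0 × 2.7) = 0.1521

μ_k = 0.15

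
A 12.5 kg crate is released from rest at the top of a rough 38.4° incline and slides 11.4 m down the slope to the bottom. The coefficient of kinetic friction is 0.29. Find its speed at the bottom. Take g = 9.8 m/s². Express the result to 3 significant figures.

Energy: mgh = ½mv² + W_f, with h = L sinθ and W_f = μ_k (mg cosθ) L
mgh = mgL sinθ = (12.5)(9.8)(11.4)sin38.4° = 867.43 J
W_f = μ_k mg cosθ · L = (0.29)(12.5)(9.8)cos38.4°·11.4 = 317.4 J
½mv² = 867.43 − 317.4 = 550.05 J
v = √(2 × 550.05/12.5) = 9.381 m/s

v = 9.38 m/s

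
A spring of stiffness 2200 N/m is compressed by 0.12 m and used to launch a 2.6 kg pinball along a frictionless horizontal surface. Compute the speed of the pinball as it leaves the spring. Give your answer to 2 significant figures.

Conservation of energy: ½kx² = ½mv²
v = x√(k/m) = 0.12 × √(2200/2.6) = 3.491 m/s

v = 3.5 m/s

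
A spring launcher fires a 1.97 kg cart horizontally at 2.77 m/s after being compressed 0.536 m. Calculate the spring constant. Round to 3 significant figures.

k = 52.6 N/m

Energy stored in the spring equals the launch KE: ½kx² = ½mv²
k = mv²/x² = (1.97)(2.77)²/(0.536)² = 52.61 N/m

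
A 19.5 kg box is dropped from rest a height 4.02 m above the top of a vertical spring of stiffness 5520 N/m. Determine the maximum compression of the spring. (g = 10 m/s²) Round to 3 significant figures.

x = 0.569 m

Take the reference level at the top of the uncompressed spring. At max compression the box has fallen H + x and is momentarily at rest:
mg(H + x) = ½kx²
½(5520)x² − (19.5)(10)x − (19.5)(10)(4.02) = 0
2760x² − 195.0x − 783.9 = 0
x = [195.0 + √(38025 + 8.6543e+06)]/(2 × 2760) = 0.5694 m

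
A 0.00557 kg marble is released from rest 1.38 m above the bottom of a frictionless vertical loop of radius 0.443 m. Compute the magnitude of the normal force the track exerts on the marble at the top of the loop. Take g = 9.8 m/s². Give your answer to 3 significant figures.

N = 0.0672 N

Energy from release to top (height 2r): mgh = ½mv_top² + mg(2r)
v_top² = 2g(h − 2r) = 2(9.8)(1.38 − 0.8860) = 9.6824 m²/s²
At the top, both N and weight point toward the centre: N + mg = mv_top²/r
N = m(v_top²/r − g) = 0.00557(9.6824/0.443 − 9.8) = 0.06715 N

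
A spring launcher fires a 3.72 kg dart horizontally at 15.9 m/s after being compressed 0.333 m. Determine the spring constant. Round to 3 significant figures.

½kx² = ½mv²
k = mv²/x² = (3.72)(15.9)²/(0.333)² = 8481 N/m

k = 8480 N/m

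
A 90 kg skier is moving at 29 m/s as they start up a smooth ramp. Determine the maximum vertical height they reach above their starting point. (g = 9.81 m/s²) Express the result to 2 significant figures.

h = 43 m

By energy conservation, ½mv² = mgh
h = v²/(2g) = 29²/(2 × 9.81) = 42.86 m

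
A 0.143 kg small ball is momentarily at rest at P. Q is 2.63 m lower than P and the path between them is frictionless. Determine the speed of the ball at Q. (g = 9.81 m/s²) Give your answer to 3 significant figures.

By conservation of mechanical energy, mgh = ½mv²
v = √(2gh) = √(2 × 9.81 × 2.63) = √51.601 = 7.183 m/s

v = 7.18 m/s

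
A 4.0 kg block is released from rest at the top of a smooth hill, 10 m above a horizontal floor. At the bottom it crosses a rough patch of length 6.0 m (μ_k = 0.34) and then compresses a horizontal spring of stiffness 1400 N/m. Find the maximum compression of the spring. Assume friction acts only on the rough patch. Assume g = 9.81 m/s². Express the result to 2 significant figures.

Initial energy: E₁ = mgh = (4.0)(9.81)(10) = 392.40 J
Friction removes W_f = μ_k mg d = (0.34)(4.0)(9.81)(6.0) = 80.05 J
Energy reaching the spring: E = 392.40 − 80.05 = 312.35 J
At max compression ½kx² = E ⇒ x = √(2E/k) = √(2 × 312.35/1400) = 0.6680 m

x = 0.67 m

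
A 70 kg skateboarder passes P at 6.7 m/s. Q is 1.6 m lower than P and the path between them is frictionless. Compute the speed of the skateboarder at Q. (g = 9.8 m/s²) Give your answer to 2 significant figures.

v = 8.7 m/s

Mechanical energy is conserved (no friction): ½mv₀² + mgh = ½mv²
v² = v₀² + 2gh = (6.7)² + 2(9.8)(1.6) = 76.250
v = √76.250 = 8.732 m/s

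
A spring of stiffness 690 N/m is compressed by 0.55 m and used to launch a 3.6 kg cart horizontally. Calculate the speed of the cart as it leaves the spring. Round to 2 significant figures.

Conservation of energy: ½kx² = ½mv²
v = x√(k/m) = 0.55 × √(690/3.6) = 7.614 m/s

v = 7.6 m/s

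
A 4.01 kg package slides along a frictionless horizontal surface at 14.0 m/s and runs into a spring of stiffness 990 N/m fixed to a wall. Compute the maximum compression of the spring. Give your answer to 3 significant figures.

At max compression the package is momentarily at rest: ½mv² = ½kx²
x = v√(m/k) = 14.0 × √(4.01/990) = 0.8910 m

x = 0.891 m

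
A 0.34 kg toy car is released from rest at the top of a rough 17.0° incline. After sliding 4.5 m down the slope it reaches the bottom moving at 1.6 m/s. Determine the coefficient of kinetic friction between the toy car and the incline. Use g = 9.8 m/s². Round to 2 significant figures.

The energy dissipated by friction is the PE lost minus the KE gained:
mgL sinθ = 4.3838 J; ½mv² = 0.43520 J
W_f = 4.3838 − 0.43520 = 3.949 J
μ_k = W_f/(mg cosθ · L) = 3.949/(3.186 × 4.5) = 0.2754

μ_k = 0.28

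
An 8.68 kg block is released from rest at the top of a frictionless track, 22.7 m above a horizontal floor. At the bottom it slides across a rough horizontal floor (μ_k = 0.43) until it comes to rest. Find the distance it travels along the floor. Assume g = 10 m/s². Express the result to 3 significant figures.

Applying the work–energy principle:
At rest all PE has been dissipated by friction: mgh = μ_k m g d
d = h/μ_k = 22.7/0.43 = 52.79 m

d = 52.8 m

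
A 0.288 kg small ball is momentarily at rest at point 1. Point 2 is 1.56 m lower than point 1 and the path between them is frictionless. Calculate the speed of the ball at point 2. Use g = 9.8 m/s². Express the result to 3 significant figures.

v = 5.53 m/s

Equating total energy at the two states: mgh = ½mv²
v = √(2gh) = √(2 × 9.8 × 1.56) = √30.576 = 5.530 m/s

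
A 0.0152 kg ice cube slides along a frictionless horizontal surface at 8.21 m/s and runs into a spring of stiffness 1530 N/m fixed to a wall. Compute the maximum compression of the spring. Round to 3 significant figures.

x = 0.0259 m

All KE is stored as spring PE at maximum compression: ½mv² = ½kx²
x = v√(m/k) = 8.21 × √(0.0152/1530) = 0.02588 m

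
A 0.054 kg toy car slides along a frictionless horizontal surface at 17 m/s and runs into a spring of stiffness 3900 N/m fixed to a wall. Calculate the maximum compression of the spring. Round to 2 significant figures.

x = 0.063 m

All KE is stored as spring PE at maximum compression: ½mv² = ½kx²
x = v√(m/k) = 17 × √(0.054/3900) = 0.06326 m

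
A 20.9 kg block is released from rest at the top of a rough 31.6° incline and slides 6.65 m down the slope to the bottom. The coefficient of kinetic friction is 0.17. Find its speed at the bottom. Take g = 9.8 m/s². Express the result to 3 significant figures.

Work–energy: mg(L sinθ) − μ_k(mg cosθ)L = ½mv²
mgh = mgL sinθ = (20.9)(9.8)(6.65)sin31.6° = 713.70 J
W_f = μ_k mg cosθ · L = (0.17)(20.9)(9.8)cos31.6°·6.65 = 197.2 J
½mv² = 713.70 − 197.2 = 516.48 J
v = √(2 × 516.48/20.9) = 7.030 m/s

v = 7.03 m/s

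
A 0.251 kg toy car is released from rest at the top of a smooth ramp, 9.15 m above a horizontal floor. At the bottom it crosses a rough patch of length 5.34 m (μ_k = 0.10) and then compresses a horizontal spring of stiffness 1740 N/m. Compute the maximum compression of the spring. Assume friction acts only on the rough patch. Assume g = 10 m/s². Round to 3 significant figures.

Initial energy: E₁ = mgh = (0.251)(10)(9.15) = 22.966 J
Friction removes W_f = μ_k mg d = (0.10)(0.251)(10)(5.34) = 1.340 J
Energy reaching the spring: E = 22.966 − 1.340 = 21.626 J
At max compression ½kx² = E ⇒ x = √(2E/k) = √(2 × 21.626/1740) = 0.1577 m

x = 0.158 m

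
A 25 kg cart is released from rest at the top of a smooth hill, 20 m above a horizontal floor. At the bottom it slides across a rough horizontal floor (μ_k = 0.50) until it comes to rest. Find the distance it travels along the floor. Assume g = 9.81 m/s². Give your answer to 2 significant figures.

d = 40 m

Applying the work–energy principle:
At rest all PE has been dissipated by friction: mgh = μ_k m g d
d = h/μ_k = 20/0.50 = 40.00 m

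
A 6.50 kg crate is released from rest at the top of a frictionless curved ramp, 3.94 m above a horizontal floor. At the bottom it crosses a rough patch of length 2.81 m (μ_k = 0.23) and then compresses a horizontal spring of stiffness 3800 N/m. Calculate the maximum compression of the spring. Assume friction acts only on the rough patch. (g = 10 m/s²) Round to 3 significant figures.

x = 0.336 m

Initial energy: E₁ = mgh = (6.50)(10)(3.94) = 256.10 J
Friction removes W_f = μ_k mg d = (0.23)(6.50)(10)(2.81) = 42.01 J
Energy reaching the spring: E = 256.10 − 42.01 = 214.09 J
At max compression ½kx² = E ⇒ x = √(2E/k) = √(2 × 214.09/3800) = 0.3357 m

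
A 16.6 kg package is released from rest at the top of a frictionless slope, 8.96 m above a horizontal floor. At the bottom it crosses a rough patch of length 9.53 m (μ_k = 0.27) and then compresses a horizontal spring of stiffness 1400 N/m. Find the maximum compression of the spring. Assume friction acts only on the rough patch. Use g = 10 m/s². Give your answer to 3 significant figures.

x = 1.23 m

Initial energy: E₁ = mgh = (16.6)(10)(8.96) = 1487.4 J
Friction removes W_f = μ_k mg d = (0.27)(16.6)(10)(9.53) = 427.1 J
Energy reaching the spring: E = 1487.4 − 427.1 = 1060.2 J
At max compression ½kx² = E ⇒ x = √(2E/k) = √(2 × 1060.2/1400) = 1.231 m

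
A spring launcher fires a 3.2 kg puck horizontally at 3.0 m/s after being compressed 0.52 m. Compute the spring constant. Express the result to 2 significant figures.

k = 110 N/m

½kx² = ½mv²
k = mv²/x² = (3.2)(3.0)²/(0.52)² = 106.5 N/m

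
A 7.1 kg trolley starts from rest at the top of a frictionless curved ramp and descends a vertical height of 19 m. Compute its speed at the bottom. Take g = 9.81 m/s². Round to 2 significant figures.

v = 19 m/s

By conservation of mechanical energy, mgh = ½mv²
v = √(2gh) = √(2 × 9.81 × 19) = √372.78 = 19.31 m/s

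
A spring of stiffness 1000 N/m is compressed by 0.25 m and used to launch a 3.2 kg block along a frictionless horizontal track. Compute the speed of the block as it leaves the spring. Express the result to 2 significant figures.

The block leaves the spring when the spring is at natural length, so ½kx² = ½mv²
v = x√(k/m) = 0.25 × √(1000/3.2) = 4.419 m/s

v = 4.4 m/s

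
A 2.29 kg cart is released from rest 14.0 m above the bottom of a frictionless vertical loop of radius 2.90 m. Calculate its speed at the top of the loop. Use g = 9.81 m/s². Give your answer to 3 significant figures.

Energy conservation: mgh = ½mv_top² + mg(2r)
v_top² = 2g(h − 2r) = 2(9.81)(14.0 − 5.800) = 160.9
v_top = 12.68 m/s

v = 12.7 m/s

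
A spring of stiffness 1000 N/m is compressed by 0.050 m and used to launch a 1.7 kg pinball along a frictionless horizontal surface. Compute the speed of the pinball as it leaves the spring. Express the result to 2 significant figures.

v = 1.2 m/s

The pinball leaves the spring when the spring is at natural length, so ½kx² = ½mv²
v = x√(k/m) = 0.050 × √(1000/1.7) = 1.213 m/s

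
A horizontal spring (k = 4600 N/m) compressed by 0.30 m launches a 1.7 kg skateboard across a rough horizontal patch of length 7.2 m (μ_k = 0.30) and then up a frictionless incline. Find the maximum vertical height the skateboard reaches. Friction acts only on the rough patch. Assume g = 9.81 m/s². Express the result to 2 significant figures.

h = 10 m

Spring energy: E₀ = ½kx² = ½(4600)(0.30)² = 207.00 J
Friction: W_f = μ_k mg d = (0.30)(1.7)(9.81)(7.2) = 36.02 J
Energy at base of ramp: E = 207.00 − 36.02 = 170.98 J
At max height all remaining energy is PE: mgh = E ⇒ h = E/(mg) = 170.98/(1.7 × 9.81) = 10.25 m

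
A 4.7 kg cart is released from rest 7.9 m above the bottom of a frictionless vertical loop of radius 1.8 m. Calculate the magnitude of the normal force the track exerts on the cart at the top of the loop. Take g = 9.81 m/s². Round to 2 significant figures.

Energy from release to top (height 2r): mgh = ½mv_top² + mg(2r)
v_top² = 2g(h − 2r) = 2(9.81)(7.9 − 3.600) = 84.366 m²/s²
At the top, both N and weight point toward the centre: N + mg = mv_top²/r
N = m(v_top²/r − g) = 4.7(84.366/1.8 − 9.81) = 174.2 N

N = 170 N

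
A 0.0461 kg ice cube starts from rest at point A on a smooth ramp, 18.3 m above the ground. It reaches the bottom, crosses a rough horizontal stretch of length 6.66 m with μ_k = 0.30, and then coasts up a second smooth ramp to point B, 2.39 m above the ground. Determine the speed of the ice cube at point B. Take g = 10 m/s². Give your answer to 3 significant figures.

v = 16.7 m/s

Energy at A: mgh₁ = (0.0461)(10)(18.3) = 8.4363 J
Friction loss: W_f = μ_k mg d = 0.9211 J
At B: ½mv² + mgh₂ = mgh₁ − W_f
½mv² = 8.4363 − 0.9211 − 1.1018 = 6.4134 J
v = √(2 × 6.4134/0.0461) = 16.68 m/s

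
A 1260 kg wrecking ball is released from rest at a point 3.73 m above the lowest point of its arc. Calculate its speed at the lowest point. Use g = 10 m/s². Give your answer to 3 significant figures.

Energy conservation between the two points: mgh = ½mv²
The mass cancels from both sides.
v = √(2gh) = √(2 × 10 × 3.73) = √74.600 = 8.637 m/s

v = 8.64 m/s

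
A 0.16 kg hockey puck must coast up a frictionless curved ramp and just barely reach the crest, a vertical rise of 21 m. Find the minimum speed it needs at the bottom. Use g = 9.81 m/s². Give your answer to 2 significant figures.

v = 20 m/s

At the top it is momentarily at rest, so all KE converts to PE: ½mv² = mgh
v = √(2gh) = √(2 × 9.81 × 21) = 20.30 m/s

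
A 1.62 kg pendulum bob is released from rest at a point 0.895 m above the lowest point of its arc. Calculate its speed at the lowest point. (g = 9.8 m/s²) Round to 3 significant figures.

Equating total energy at the two states: mgh = ½mv²
v = √(2gh) = √(2 × 9.8 × 0.895) = √17.542 = 4.188 m/s

v = 4.19 m/s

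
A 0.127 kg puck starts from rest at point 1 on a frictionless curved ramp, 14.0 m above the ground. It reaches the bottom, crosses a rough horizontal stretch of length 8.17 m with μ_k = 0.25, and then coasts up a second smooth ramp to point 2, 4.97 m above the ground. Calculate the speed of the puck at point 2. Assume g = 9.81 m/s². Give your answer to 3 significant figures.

v = 11.7 m/s

Energy at 1: mgh₁ = (0.127)(9.81)(14.0) = 17.442 J
Friction loss: W_f = μ_k mg d = 2.545 J
At 2: ½mv² + mgh₂ = mgh₁ − W_f
½mv² = 17.442 − 2.545 − 6.1920 = 8.7055 J
v = √(2 × 8.7055/0.127) = 11.71 m/s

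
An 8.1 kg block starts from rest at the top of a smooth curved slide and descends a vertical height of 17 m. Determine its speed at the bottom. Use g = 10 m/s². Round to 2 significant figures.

Energy conservation between the two points: mgh = ½mv²
v = √(2gh) = √(2 × 10 × 17) = √340.00 = 18.44 m/s

v = 18 m/s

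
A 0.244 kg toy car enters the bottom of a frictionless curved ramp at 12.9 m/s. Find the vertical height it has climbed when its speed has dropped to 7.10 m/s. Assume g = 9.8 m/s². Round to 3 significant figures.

Energy balance between the two points: ½mv₁² = ½mv₂² + mgh
h = (v₁² − v₂²)/(2g) = (12.9² − 7.10²)/(2 × 9.8) = 5.918 m

h = 5.92 m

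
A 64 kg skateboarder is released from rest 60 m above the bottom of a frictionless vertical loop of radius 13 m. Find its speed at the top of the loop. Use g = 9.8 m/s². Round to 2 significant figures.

Energy conservation: mgh = ½mv_top² + mg(2r)
v_top² = 2g(h − 2r) = 2(9.8)(60 − 26.00) = 666.4
v_top = 25.81 m/s

v = 26 m/s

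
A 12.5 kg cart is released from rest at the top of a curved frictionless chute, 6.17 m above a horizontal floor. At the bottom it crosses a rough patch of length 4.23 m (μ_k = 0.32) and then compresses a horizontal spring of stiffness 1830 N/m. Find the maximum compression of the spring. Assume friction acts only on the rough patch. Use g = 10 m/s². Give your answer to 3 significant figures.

x = 0.811 m

Initial energy: E₁ = mgh = (12.5)(10)(6.17) = 771.25 J
Friction removes W_f = μ_k mg d = (0.32)(12.5)(10)(4.23) = 169.2 J
Energy reaching the spring: E = 771.25 − 169.2 = 602.05 J
At max compression ½kx² = E ⇒ x = √(2E/k) = √(2 × 602.05/1830) = 0.8112 m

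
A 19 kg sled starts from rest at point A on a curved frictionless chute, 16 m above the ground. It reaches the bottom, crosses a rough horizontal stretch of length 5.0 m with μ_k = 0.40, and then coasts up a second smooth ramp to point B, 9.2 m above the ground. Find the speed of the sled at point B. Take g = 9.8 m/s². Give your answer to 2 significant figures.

v = 9.7 m/s

Energy at A: mgh₁ = (19)(9.8)(16) = 2979.2 J
Friction loss: W_f = μ_k mg d = 372.4 J
At B: ½mv² + mgh₂ = mgh₁ − W_f
½mv² = 2979.2 − 372.4 − 1713.0 = 893.76 J
v = √(2 × 893.76/19) = 9.699 m/s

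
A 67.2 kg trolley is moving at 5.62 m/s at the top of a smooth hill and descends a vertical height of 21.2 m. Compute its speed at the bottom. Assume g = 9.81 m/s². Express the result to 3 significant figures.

Energy conservation between the two points: ½mv₀² + mgh = ½mv²
The mass cancels from both sides.
v² = v₀² + 2gh = (5.62)² + 2(9.81)(21.2) = 447.53
v = √447.53 = 21.15 m/s

v = 21.2 m/s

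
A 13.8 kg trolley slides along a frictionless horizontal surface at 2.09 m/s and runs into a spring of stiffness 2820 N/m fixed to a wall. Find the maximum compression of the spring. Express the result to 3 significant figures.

x = 0.146 m

Conservation of energy between contact and max compression: ½mv² = ½kx²
x = v√(m/k) = 2.09 × √(13.8/2820) = 0.1462 m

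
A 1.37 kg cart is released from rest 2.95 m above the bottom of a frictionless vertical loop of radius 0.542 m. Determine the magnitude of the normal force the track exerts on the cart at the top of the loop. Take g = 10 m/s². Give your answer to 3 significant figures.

N = 80.6 N

Energy from release to top (height 2r): mgh = ½mv_top² + mg(2r)
v_top² = 2g(h − 2r) = 2(10)(2.95 − 1.084) = 37.320 m²/s²
At the top, both N and weight point toward the centre: N + mg = mv_top²/r
N = m(v_top²/r − g) = 1.37(37.320/0.542 − 10) = 80.63 N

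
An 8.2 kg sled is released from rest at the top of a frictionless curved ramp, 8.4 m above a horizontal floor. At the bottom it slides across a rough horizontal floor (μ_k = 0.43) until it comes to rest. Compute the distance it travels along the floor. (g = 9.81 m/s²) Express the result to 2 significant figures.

Energy bookkeeping (friction removes W_f = μ_k N d):
At rest all PE has been dissipated by friction: mgh = μ_k m g d
d = h/μ_k = 8.4/0.43 = 19.53 m

d = 20 m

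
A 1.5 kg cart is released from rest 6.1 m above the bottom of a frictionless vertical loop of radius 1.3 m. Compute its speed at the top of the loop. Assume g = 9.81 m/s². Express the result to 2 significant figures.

v = 8.3 m/s

Energy conservation: mgh = ½mv_top² + mg(2r)
v_top² = 2g(h − 2r) = 2(9.81)(6.1 − 2.600) = 68.67
v_top = 8.287 m/s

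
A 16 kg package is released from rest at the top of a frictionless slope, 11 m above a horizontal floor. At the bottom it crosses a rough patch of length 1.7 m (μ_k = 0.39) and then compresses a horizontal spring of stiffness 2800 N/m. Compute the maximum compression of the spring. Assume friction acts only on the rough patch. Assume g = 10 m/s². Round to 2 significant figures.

Initial energy: E₁ = mgh = (16)(10)(11) = 1760.0 J
Friction removes W_f = μ_k mg d = (0.39)(16)(10)(1.7) = 106.1 J
Energy reaching the spring: E = 1760.0 − 106.1 = 1653.9 J
At max compression ½kx² = E ⇒ x = √(2E/k) = √(2 × 1653.9/2800) = 1.087 m

x = 1.1 m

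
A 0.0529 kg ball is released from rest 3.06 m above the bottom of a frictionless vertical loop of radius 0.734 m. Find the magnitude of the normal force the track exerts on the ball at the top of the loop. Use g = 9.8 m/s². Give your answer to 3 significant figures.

Energy from release to top (height 2r): mgh = ½mv_top² + mg(2r)
v_top² = 2g(h − 2r) = 2(9.8)(3.06 − 1.468) = 31.203 m²/s²
At the top, both N and weight point toward the centre: N + mg = mv_top²/r
N = m(v_top²/r − g) = 0.0529(31.203/0.734 − 9.8) = 1.730 N

N = 1.73 N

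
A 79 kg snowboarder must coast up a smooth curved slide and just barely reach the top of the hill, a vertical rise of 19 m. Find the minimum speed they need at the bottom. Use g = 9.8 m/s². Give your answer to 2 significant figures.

At the top they are momentarily at rest, so all KE converts to PE: ½mv² = mgh
v = √(2gh) = √(2 × 9.8 × 19) = 19.30 m/s

v = 19 m/s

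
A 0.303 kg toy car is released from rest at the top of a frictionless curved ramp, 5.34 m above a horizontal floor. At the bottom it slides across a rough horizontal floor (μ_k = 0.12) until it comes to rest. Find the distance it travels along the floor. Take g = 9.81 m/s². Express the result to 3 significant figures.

d = 44.5 m

Energy at the top = energy at the end + work done against friction:
At rest all PE has been dissipated by friction: mgh = μ_k m g d
d = h/μ_k = 5.34/0.12 = 44.50 m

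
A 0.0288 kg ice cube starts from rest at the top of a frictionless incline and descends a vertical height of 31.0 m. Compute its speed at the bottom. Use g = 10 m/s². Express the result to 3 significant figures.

Equating total energy at the two states: mgh = ½mv²
v = √(2gh) = √(2 × 10 × 31.0) = √620.00 = 24.90 m/s

v = 24.9 m/s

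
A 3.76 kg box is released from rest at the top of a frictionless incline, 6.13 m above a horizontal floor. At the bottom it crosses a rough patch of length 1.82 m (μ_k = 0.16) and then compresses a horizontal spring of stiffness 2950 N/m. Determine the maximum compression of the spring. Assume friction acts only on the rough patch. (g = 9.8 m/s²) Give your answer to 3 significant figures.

Initial energy: E₁ = mgh = (3.76)(9.8)(6.13) = 225.88 J
Friction removes W_f = μ_k mg d = (0.16)(3.76)(9.8)(1.82) = 10.73 J
Energy reaching the spring: E = 225.88 − 10.73 = 215.15 J
At max compression ½kx² = E ⇒ x = √(2E/k) = √(2 × 215.15/2950) = 0.3819 m

x = 0.382 m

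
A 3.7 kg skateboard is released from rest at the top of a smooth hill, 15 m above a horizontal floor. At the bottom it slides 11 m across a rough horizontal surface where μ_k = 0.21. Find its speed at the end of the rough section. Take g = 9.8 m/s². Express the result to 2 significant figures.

Energy at the top = energy at the end + work done against friction:
mgh = ½mv² + μ_k m g d
W_f = μ_k mg d = (0.21)(3.7)(9.8)(11) = 83.76 J
½mv² = mgh − W_f = 543.90 − 83.76 = 460.14 J
v = √(2 × 460.14/3.7) = 15.77 m/s

v = 16 m/s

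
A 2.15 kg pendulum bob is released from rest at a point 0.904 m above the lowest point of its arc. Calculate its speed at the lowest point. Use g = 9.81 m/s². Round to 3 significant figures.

v = 4.21 m/s

By conservation of mechanical energy, mgh = ½mv²
v = √(2gh) = √(2 × 9.81 × 0.904) = √17.736 = 4.211 m/s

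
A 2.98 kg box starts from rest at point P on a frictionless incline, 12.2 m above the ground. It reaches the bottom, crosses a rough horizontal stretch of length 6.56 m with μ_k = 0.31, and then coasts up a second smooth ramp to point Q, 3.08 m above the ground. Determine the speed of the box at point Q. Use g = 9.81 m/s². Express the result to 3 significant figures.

Energy at P: mgh₁ = (2.98)(9.81)(12.2) = 356.65 J
Friction loss: W_f = μ_k mg d = 59.45 J
At Q: ½mv² + mgh₂ = mgh₁ − W_f
½mv² = 356.65 − 59.45 − 90.040 = 207.16 J
v = √(2 × 207.16/2.98) = 11.79 m/s

v = 11.8 m/s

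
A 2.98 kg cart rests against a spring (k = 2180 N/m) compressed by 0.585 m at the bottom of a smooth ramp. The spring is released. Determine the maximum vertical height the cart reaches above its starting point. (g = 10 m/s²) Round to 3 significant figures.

All spring PE becomes gravitational PE at the highest point: ½kx² = mgh
h = kx²/(2mg) = (2180)(0.585)²/(2 × 2.98 × 10) = 12.52 m

h = 12.5 m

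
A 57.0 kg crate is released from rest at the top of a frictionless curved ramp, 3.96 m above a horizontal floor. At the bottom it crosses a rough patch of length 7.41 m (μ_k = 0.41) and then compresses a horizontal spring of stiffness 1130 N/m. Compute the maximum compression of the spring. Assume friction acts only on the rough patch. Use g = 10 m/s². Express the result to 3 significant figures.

Initial energy: E₁ = mgh = (57.0)(10)(3.96) = 2257.2 J
Friction removes W_f = μ_k mg d = (0.41)(57.0)(10)(7.41) = 1732 J
Energy reaching the spring: E = 2257.2 − 1732 = 525.48 J
At max compression ½kx² = E ⇒ x = √(2E/k) = √(2 × 525.48/1130) = 0.9644 m

x = 0.964 m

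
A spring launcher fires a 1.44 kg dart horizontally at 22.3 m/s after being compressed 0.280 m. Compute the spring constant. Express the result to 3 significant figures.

Spring PE at full compression equals KE at release: ½kx² = ½mv²
k = mv²/x² = (1.44)(22.3)²/(0.280)² = 9134 N/m

k = 9130 N/m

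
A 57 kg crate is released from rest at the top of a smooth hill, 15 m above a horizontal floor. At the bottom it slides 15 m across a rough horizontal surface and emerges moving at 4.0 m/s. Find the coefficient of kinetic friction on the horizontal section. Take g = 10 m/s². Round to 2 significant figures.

Energy at the top = energy at the end + work done against friction:
mgh = ½mv² + μ_k m g d
mgh = 8550.0 J; ½mv² = 456.00 J
W_f = 8550.0 − 456.00 = 8094 J
μ_k = W_f/(mg·d) = 8094/(570.0 × 15) = 0.9467

μ_k = 0.95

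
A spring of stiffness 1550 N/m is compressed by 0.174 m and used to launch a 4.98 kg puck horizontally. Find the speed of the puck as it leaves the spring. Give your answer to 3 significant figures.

Spring PE converts entirely to kinetic energy: ½kx² = ½mv²
v = x√(k/m) = 0.174 × √(1550/4.98) = 3.070 m/s

v = 3.07 m/s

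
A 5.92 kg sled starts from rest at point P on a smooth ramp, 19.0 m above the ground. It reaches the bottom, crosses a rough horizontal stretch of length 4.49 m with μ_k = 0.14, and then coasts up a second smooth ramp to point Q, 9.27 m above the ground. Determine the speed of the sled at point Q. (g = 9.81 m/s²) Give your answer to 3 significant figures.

Energy at P: mgh₁ = (5.92)(9.81)(19.0) = 1103.4 J
Friction loss: W_f = μ_k mg d = 36.51 J
At Q: ½mv² + mgh₂ = mgh₁ − W_f
½mv² = 1103.4 − 36.51 − 538.36 = 528.57 J
v = √(2 × 528.57/5.92) = 13.36 m/s

v = 13.4 m/s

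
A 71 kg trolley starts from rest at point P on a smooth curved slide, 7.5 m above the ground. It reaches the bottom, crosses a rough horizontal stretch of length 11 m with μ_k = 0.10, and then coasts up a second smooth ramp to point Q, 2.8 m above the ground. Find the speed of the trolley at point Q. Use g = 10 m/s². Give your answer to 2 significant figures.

v = 8.5 m/s

Energy at P: mgh₁ = (71)(10)(7.5) = 5325.0 J
Friction loss: W_f = μ_k mg d = 781.0 J
At Q: ½mv² + mgh₂ = mgh₁ − W_f
½mv² = 5325.0 − 781.0 − 1988.0 = 2556.0 J
v = √(2 × 2556.0/71) = 8.485 m/s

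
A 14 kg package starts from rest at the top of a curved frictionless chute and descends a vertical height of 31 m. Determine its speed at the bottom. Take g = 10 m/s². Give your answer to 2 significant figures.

By conservation of mechanical energy, mgh = ½mv²
v = √(2gh) = √(2 × 10 × 31) = √620.00 = 24.90 m/s

v = 25 m/s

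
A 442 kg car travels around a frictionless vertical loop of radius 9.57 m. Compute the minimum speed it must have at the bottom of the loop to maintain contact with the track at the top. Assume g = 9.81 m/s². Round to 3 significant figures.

v = 21.7 m/s

At the top: mg = mv_top²/r ⇒ v_top² = gr = 93.88 m²/s²
Energy from bottom to top (height 2r): ½mv_bot² = ½mv_top² + mg(2r)
v_bot² = gr + 4gr = 5gr = 469.4
v_bot = √(5gr) = 21.67 m/s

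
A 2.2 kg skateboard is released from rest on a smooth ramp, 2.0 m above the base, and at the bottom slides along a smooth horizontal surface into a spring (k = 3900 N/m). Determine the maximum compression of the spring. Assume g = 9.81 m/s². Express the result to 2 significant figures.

x = 0.15 m

Gravitational PE at the top equals spring PE at max compression: mgh = ½kx²
x = √(2mgh/k) = √(2 × 2.2 × 9.81 × 2.0 / 3900) = 0.1488 m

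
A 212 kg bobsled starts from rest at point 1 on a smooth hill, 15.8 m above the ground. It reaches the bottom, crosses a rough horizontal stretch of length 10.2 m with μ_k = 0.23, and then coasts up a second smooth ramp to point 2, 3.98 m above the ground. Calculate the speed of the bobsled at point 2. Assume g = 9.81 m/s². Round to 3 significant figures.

Energy at 1: mgh₁ = (212)(9.81)(15.8) = 32860 J
Friction loss: W_f = μ_k mg d = 4879 J
At 2: ½mv² + mgh₂ = mgh₁ − W_f
½mv² = 32860 − 4879 − 8277.3 = 19703 J
v = √(2 × 19703/212) = 13.63 m/s

v = 13.6 m/s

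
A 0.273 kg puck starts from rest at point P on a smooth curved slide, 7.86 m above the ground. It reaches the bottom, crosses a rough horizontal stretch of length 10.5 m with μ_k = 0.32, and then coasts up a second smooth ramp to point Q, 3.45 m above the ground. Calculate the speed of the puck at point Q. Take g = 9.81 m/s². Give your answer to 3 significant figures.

v = 4.54 m/s

Energy at P: mgh₁ = (0.273)(9.81)(7.86) = 21.050 J
Friction loss: W_f = μ_k mg d = 8.999 J
At Q: ½mv² + mgh₂ = mgh₁ − W_f
½mv² = 21.050 − 8.999 − 9.2395 = 2.8120 J
v = √(2 × 2.8120/0.273) = 4.539 m/s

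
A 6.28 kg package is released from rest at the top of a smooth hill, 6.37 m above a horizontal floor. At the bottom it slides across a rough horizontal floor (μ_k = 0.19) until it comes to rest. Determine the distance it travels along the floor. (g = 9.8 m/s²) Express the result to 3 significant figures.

d = 33.5 m

Applying the work–energy principle:
At rest all PE has been dissipated by friction: mgh = μ_k m g d
d = h/μ_k = 6.37/0.19 = 33.53 m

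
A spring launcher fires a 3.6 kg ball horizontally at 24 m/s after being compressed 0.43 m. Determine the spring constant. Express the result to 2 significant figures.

k = 11000 N/m

Energy stored in the spring equals the launch KE: ½kx² = ½mv²
k = mv²/x² = (3.6)(24)²/(0.43)² = 11215 N/m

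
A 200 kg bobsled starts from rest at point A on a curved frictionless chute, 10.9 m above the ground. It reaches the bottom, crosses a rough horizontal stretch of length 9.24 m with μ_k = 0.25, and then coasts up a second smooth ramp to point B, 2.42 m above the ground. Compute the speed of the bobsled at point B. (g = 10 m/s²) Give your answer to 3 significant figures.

Energy at A: mgh₁ = (200)(10)(10.9) = 21800 J
Friction loss: W_f = μ_k mg d = 4620 J
At B: ½mv² + mgh₂ = mgh₁ − W_f
½mv² = 21800 − 4620 − 4840.0 = 12340 J
v = √(2 × 12340/200) = 11.11 m/s

v = 11.1 m/s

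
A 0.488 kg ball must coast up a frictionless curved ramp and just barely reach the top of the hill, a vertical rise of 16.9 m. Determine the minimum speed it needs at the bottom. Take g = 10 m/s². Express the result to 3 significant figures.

At the top it is momentarily at rest, so all KE converts to PE: ½mv² = mgh
v = √(2gh) = √(2 × 10 × 16.9) = 18.38 m/s

v = 18.4 m/s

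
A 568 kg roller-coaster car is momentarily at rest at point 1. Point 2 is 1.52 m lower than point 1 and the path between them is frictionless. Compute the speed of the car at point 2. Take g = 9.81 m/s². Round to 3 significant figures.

Energy conservation between the two points: mgh = ½mv²
v = √(2gh) = √(2 × 9.81 × 1.52) = √29.822 = 5.461 m/s

v = 5.46 m/s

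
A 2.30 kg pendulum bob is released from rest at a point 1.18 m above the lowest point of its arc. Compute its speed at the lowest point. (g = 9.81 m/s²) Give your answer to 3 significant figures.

v = 4.81 m/s

Equating total energy at the two states: mgh = ½mv²
v = √(2gh) = √(2 × 9.81 × 1.18) = √23.152 = 4.812 m/s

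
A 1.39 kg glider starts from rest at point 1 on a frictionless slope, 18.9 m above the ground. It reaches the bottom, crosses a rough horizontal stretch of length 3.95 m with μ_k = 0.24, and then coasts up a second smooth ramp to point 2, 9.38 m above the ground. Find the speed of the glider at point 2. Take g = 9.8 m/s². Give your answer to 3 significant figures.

v = 13.0 m/s

Energy at 1: mgh₁ = (1.39)(9.8)(18.9) = 257.46 J
Friction loss: W_f = μ_k mg d = 12.91 J
At 2: ½mv² + mgh₂ = mgh₁ − W_f
½mv² = 257.46 − 12.91 − 127.77 = 116.77 J
v = √(2 × 116.77/1.39) = 12.96 m/s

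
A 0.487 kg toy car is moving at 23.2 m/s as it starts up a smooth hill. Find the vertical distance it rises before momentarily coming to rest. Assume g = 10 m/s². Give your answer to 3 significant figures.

By energy conservation, ½mv² = mgh
h = v²/(2g) = 23.2²/(2 × 10) = 26.91 m

h = 26.9 m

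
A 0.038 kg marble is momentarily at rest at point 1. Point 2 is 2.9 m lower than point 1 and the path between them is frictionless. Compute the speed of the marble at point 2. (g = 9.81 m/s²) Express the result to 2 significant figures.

By conservation of mechanical energy, mgh = ½mv²
v = √(2gh) = √(2 × 9.81 × 2.9) = √56.898 = 7.543 m/s

v = 7.5 m/s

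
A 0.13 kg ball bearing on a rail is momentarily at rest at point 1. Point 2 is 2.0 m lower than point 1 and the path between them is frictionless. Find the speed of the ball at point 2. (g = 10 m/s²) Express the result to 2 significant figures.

Equating total energy at the two states: mgh = ½mv²
v = √(2gh) = √(2 × 10 × 2.0) = √40.000 = 6.325 m/s

v = 6.3 m/s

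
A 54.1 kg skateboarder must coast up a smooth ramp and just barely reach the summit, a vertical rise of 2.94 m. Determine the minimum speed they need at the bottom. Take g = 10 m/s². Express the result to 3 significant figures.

v = 7.67 m/s

At the top they are momentarily at rest, so all KE converts to PE: ½mv² = mgh
v = √(2gh) = √(2 × 10 × 2.94) = 7.668 m/s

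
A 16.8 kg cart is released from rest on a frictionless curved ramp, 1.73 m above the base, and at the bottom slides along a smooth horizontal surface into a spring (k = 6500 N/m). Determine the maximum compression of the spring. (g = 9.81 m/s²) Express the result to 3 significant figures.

x = 0.296 m

Energy conservation (no friction) from release to max compression: mgh = ½kx²
x = √(2mgh/k) = √(2 × 16.8 × 9.81 × 1.73 / 6500) = 0.2962 m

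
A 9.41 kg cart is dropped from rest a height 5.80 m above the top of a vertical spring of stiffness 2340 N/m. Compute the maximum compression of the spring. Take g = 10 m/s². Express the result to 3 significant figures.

Measuring PE from the top of the relaxed spring, at max compression the cart has dropped H + x with zero KE, so:
mg(H + x) = ½kx²
½(2340)x² − (9.41)(10)x − (9.41)(10)(5.80) = 0
1170x² − 94.10x − 545.8 = 0
x = [94.10 + √(8855 + 2.5543e+06)]/(2 × 1170) = 0.7244 m

x = 0.724 m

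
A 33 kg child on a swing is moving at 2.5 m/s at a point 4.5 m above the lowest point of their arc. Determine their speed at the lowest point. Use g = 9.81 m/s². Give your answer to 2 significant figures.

v = 9.7 m/s

Mechanical energy is conserved (no friction): ½mv₀² + mgh = ½mv²
v² = v₀² + 2gh = (2.5)² + 2(9.81)(4.5) = 94.540
v = √94.540 = 9.723 m/s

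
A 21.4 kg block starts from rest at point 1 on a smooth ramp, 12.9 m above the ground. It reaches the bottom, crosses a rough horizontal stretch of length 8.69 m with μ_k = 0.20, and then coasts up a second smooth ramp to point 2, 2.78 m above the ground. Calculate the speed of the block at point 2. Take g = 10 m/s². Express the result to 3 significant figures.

Energy at 1: mgh₁ = (21.4)(10)(12.9) = 2760.6 J
Friction loss: W_f = μ_k mg d = 371.9 J
At 2: ½mv² + mgh₂ = mgh₁ − W_f
½mv² = 2760.6 − 371.9 − 594.92 = 1793.7 J
v = √(2 × 1793.7/21.4) = 12.95 m/s

v = 12.9 m/s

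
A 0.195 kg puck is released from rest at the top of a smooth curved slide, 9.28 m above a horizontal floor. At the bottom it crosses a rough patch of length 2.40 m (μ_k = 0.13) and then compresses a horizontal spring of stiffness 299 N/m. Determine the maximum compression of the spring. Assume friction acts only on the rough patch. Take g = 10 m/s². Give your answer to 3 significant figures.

Initial energy: E₁ = mgh = (0.195)(10)(9.28) = 18.096 J
Friction removes W_f = μ_k mg d = (0.13)(0.195)(10)(2.40) = 0.6084 J
Energy reaching the spring: E = 18.096 − 0.6084 = 17.488 J
At max compression ½kx² = E ⇒ x = √(2E/k) = √(2 × 17.488/299) = 0.3420 m

x = 0.342 m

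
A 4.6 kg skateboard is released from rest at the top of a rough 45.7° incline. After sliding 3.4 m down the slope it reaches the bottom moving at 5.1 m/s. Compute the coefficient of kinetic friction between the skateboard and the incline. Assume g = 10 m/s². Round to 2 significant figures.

mgh = ½mv² + μ_k (mg cosθ) L, with h = L sinθ
mgL sinθ = 111.93 J; ½mv² = 59.823 J
W_f = 111.93 − 59.823 = 52.11 J
μ_k = W_f/(mg cosθ · L) = 52.11/(32.13 × 3.4) = 0.4771

μ_k = 0.48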